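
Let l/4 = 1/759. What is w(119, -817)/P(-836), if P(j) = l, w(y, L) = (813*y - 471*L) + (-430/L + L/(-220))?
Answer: 138891027567/1520 ≈ 9.1376e+7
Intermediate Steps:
w(y, L) = -430/L + 813*y - 103621*L/220 (w(y, L) = (-471*L + 813*y) + (-430/L + L*(-1/220)) = (-471*L + 813*y) + (-430/L - L/220) = -430/L + 813*y - 103621*L/220)
l = 4/759 ≈ 0.0052701
P(j) = 4/759
w(119, -817)/P(-836) = (-430/(-817) + 813*119 - 103621/220*(-817))/(4/759) = (-430*(-1/817) + 96747 + 84658357/220)*(759/4) = (10/19 + 96747 + 84658357/220)*(759/4) = (2012913443/4180)*(759/4) = 138891027567/1520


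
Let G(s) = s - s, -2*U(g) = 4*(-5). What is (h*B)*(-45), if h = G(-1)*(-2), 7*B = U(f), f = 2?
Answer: 0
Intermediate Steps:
U(g) = 10 (U(g) = -2*(-5) = -½*(-20) = 10)
G(s) = 0
B = 10/7 (B = (⅐)*10 = 10/7 ≈ 1.4286)
h = 0 (h = 0*(-2) = 0)
(h*B)*(-45) = (0*(10/7))*(-45) = 0*(-45) = 0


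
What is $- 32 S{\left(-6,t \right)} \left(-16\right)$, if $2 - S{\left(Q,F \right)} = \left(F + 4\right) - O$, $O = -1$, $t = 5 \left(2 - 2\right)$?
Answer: $-1536$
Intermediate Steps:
$t = 0$ ($t = 5 \cdot 0 = 0$)
$S{\left(Q,F \right)} = -3 - F$ ($S{\left(Q,F \right)} = 2 - \left(\left(F + 4\right) - -1\right) = 2 - \left(\left(4 + F\right) + 1\right) = 2 - \left(5 + F\right) = -3 - F$)
$- 32 S{\left(-6,t \right)} \left(-16\right) = - 32 \left(-3 - 0\right) \left(-16\right) = - 32 \left(-3 + 0\right) \left(-16\right) = \left(-32\right) \left(-3\right) \left(-16\right) = 96 \left(-16\right) = -1536$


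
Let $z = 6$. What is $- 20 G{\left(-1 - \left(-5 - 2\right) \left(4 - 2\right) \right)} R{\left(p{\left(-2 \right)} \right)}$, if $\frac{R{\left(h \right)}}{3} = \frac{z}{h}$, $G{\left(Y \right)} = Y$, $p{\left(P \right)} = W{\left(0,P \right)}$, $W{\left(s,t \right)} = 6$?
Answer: $-780$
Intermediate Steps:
$p{\left(P \right)} = 6$
$R{\left(h \right)} = \frac{18}{h}$ ($R{\left(h \right)} = 3 \frac{6}{h} = \frac{18}{h}$)
$- 20 G{\left(-1 - \left(-5 - 2\right) \left(4 - 2\right) \right)} R{\left(p{\left(-2 \right)} \right)} = - 20 \left(-1 - \left(-5 - 2\right) \left(4 - 2\right)\right) \frac{18}{6} = - 20 \left(-1 - \left(-7\right) 2\right) 18 \cdot \frac{1}{6} = - 20 \left(-1 - -14\right) 3 = - 20 \left(-1 + 14\right) 3 = \left(-20\right) 13 \cdot 3 = \left(-260\right) 3 = -780$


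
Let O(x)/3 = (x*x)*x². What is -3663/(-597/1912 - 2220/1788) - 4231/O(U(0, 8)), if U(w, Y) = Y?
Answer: 1165564078619/494505984 ≈ 2357.0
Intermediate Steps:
O(x) = 3*x⁴ (O(x) = 3*((x*x)*x²) = 3*(x²*x²) = 3*x⁴)
-3663/(-597/1912 - 2220/1788) - 4231/O(U(0, 8)) = -3663/(-597/1912 - 2220/1788) - 4231/(3*8⁴) = -3663/(-597*1/1912 - 2220*1/1788) - 4231/(3*4096) = -3663/(-597/1912 - 185/149) - 4231/12288 = -3663/(-442673/284888) - 4231*1/12288 = -3663*(-284888/442673) - 4231/12288 = 94867704/40243 - 4231/12288 = 1165564078619/494505984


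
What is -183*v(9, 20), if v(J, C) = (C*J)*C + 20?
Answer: -662460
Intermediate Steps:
v(J, C) = 20 + J*C² (v(J, C) = J*C² + 20 = 20 + J*C²)
-183*v(9, 20) = -183*(20 + 9*20²) = -183*(20 + 9*400) = -183*(20 + 3600) = -183*3620 = -662460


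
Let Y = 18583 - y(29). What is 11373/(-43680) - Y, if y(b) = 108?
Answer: -268999791/14560 ≈ -18475.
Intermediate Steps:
Y = 18475 (Y = 18583 - 1*108 = 18583 - 108 = 18475)
11373/(-43680) - Y = 11373/(-43680) - 1*18475 = 11373*(-1/43680) - 18475 = -3791/14560 - 18475 = -268999791/14560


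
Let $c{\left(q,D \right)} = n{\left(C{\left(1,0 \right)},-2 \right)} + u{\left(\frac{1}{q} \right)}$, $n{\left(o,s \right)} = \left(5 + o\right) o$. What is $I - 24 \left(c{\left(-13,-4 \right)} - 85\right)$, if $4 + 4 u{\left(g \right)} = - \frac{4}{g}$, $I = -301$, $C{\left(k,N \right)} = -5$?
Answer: $1451$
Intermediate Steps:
$u{\left(g \right)} = -1 - \frac{1}{g}$ ($u{\left(g \right)} = -1 + \frac{\left(-4\right) \frac{1}{g}}{4} = -1 - \frac{1}{g}$)
$n{\left(o,s \right)} = o \left(5 + o\right)$
$c{\left(q,D \right)} = q \left(-1 - \frac{1}{q}\right)$ ($c{\left(q,D \right)} = - 5 \left(5 - 5\right) + \frac{-1 - \frac{1}{q}}{\frac{1}{q}} = \left(-5\right) 0 + q \left(-1 - \frac{1}{q}\right) = 0 + q \left(-1 - \frac{1}{q}\right) = q \left(-1 - \frac{1}{q}\right)$)
$I - 24 \left(c{\left(-13,-4 \right)} - 85\right) = -301 - 24 \left(\left(-1 - -13\right) - 85\right) = -301 - 24 \left(\left(-1 + 13\right) - 85\right) = -301 - 24 \left(12 - 85\right) = -301 - -1752 = -301 + 1752 = 1451$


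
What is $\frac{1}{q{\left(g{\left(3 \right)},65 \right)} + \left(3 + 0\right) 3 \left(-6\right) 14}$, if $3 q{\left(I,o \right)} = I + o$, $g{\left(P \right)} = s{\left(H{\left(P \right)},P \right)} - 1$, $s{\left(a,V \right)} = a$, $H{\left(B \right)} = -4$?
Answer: $- \frac{1}{736} \approx -0.0013587$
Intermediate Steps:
$g{\left(P \right)} = -5$ ($g{\left(P \right)} = -4 - 1 = -5$)
$q{\left(I,o \right)} = \frac{I}{3} + \frac{o}{3}$ ($q{\left(I,o \right)} = \frac{I + o}{3} = \frac{I}{3} + \frac{o}{3}$)
$\frac{1}{q{\left(g{\left(3 \right)},65 \right)} + \left(3 + 0\right) 3 \left(-6\right) 14} = \frac{1}{\left(\frac{1}{3} \left(-5\right) + \frac{1}{3} \cdot 65\right) + \left(3 + 0\right) 3 \left(-6\right) 14} = \frac{1}{\left(- \frac{5}{3} + \frac{65}{3}\right) + 3 \cdot 3 \left(-6\right) 14} = \frac{1}{20 + 9 \left(-6\right) 14} = \frac{1}{20 - 756} = \frac{1}{-736} = - \frac{1}{736}$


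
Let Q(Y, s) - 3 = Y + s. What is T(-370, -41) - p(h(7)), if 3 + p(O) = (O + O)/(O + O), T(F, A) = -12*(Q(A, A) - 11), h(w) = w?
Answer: 1082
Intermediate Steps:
Q(Y, s) = 3 + Y + s (Q(Y, s) = 3 + (Y + s) = 3 + Y + s)
T(F, A) = 96 - 24*A (T(F, A) = -12*((3 + A + A) - 11) = -12*((3 + 2*A) - 11) = -12*(-8 + 2*A) = 96 - 24*A)
p(O) = -2 (p(O) = -3 + (O + O)/(O + O) = -3 + (2*O)/((2*O)) = -3 + (2*O)*(1/(2*O)) = -3 + 1 = -2)
T(-370, -41) - p(h(7)) = (96 - 24*(-41)) - 1*(-2) = (96 + 984) + 2 = 1080 + 2 = 1082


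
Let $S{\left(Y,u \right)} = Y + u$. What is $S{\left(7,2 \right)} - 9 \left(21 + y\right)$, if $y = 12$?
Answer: $-288$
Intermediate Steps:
$S{\left(7,2 \right)} - 9 \left(21 + y\right) = \left(7 + 2\right) - 9 \left(21 + 12\right) = 9 - 297 = -288$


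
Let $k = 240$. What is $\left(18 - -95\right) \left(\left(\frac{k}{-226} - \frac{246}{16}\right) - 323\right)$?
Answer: $- \frac{306851}{8} \approx -38356.0$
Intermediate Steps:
$\left(18 - -95\right) \left(\left(\frac{k}{-226} - \frac{246}{16}\right) - 323\right) = \left(18 - -95\right) \left(\left(\frac{240}{-226} - \frac{246}{16}\right) - 323\right) = \left(18 + 95\right) \left(\left(240 \left(- \frac{1}{226}\right) - \frac{123}{8}\right) - 323\right) = 113 \left(\left(- \frac{120}{113} - \frac{123}{8}\right) - 323\right) = 113 \left(- \frac{14859}{904} - 323\right) = 113 \left(- \frac{306851}{904}\right) = - \frac{306851}{8}$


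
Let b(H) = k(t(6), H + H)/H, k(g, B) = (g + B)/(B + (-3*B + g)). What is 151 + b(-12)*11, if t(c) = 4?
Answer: 23611/156 ≈ 151.35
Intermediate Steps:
k(g, B) = (B + g)/(g - 2*B) (k(g, B) = (B + g)/(B + (g - 3*B)) = (B + g)/(g - 2*B))
b(H) = (4 + 2*H)/(H*(4 - 4*H)) (b(H) = (((H + H) + 4)/(4 - 2*(H + H)))/H = ((2*H + 4)/(4 - 4*H))/H = ((4 + 2*H)/(4 - 4*H))/H = (4 + 2*H)/(H*(4 - 4*H)))
151 + b(-12)*11 = 151 + ((1/2)*(-2 - 1*(-12))/(-12*(-1 - 12)))*11 = 151 + ((1/2)*(-1/12)*(-2 + 12)/(-13))*11 = 151 + ((1/2)*(-1/12)*(-1/13)*10)*11 = 151 + (5/156)*11 = 151 + 55/156 = 23611/156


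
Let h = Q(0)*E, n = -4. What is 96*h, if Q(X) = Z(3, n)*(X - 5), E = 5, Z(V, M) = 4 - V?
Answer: -2400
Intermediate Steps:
Q(X) = -5 + X (Q(X) = (4 - 1*3)*(X - 5) = (4 - 3)*(-5 + X) = 1*(-5 + X) = -5 + X)
h = -25 (h = (-5 + 0)*5 = -5*5 = -25)
96*h = 96*(-25) = -2400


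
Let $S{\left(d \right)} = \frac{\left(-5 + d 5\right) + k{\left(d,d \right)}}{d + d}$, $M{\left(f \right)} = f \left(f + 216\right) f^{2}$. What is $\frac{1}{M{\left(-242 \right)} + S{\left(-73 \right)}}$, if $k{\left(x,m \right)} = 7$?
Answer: $\frac{146}{53798764811} \approx 2.7138 \cdot 10^{-9}$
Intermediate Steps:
$M{\left(f \right)} = f^{3} \left(216 + f\right)$ ($M{\left(f \right)} = f \left(216 + f\right) f^{2} = f^{3} \left(216 + f\right)$)
$S{\left(d \right)} = \frac{2 + 5 d}{2 d}$ ($S{\left(d \right)} = \frac{\left(-5 + d 5\right) + 7}{d + d} = \frac{\left(-5 + 5 d\right) + 7}{2 d} = \left(2 + 5 d\right) \frac{1}{2 d} = \frac{2 + 5 d}{2 d}$)
$\frac{1}{M{\left(-242 \right)} + S{\left(-73 \right)}} = \frac{1}{\left(-242\right)^{3} \left(216 - 242\right) + \left(\frac{5}{2} + \frac{1}{-73}\right)} = \frac{1}{\left(-14172488\right) \left(-26\right) + \left(\frac{5}{2} - \frac{1}{73}\right)} = \frac{1}{368484688 + \frac{363}{146}} = \frac{1}{\frac{53798764811}{146}} = \frac{146}{53798764811}$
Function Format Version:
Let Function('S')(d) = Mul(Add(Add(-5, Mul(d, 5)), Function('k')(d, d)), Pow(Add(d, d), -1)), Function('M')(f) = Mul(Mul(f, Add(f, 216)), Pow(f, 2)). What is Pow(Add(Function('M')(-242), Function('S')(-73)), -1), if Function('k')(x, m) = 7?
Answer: Rational(146, 53798764811) ≈ 2.7138e-9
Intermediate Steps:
Function('M')(f) = Mul(Pow(f, 3), Add(216, f)) (Function('M')(f) = Mul(Mul(f, Add(216, f)), Pow(f, 2)) = Mul(Pow(f, 3), Add(216, f)))
Function('S')(d) = Mul(Rational(1, 2), Pow(d, -1), Add(2, Mul(5, d))) (Function('S')(d) = Mul(Add(Add(-5, Mul(d, 5)), 7), Pow(Add(d, d), -1)) = Mul(Add(Add(-5, Mul(5, d)), 7), Pow(Mul(2, d), -1)) = Mul(Add(2, Mul(5, d)), Mul(Rational(1, 2), Pow(d, -1))) = Mul(Rational(1, 2), Pow(d, -1), Add(2, Mul(5, d))))
Pow(Add(Function('M')(-242), Function('S')(-73)), -1) = Pow(Add(Mul(Pow(-242, 3), Add(216, -242)), Add(Rational(5, 2), Pow(-73, -1))), -1) = Pow(Add(Mul(-14172488, -26), Add(Rational(5, 2), Rational(-1, 73))), -1) = Pow(Add(368484688, Rational(363, 146)), -1) = Pow(Rational(53798764811, 146), -1) = Rational(146, 53798764811)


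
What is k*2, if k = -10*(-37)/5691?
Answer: 740/5691 ≈ 0.13003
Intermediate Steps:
k = 370/5691 (k = 370*(1/5691) = 370/5691 ≈ 0.065015)
k*2 = (370/5691)*2 = 740/5691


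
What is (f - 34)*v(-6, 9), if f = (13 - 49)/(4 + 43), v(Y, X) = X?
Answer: -14706/47 ≈ -312.89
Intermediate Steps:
f = -36/47 ≈ -0.76596
(f - 34)*v(-6, 9) = (-36/47 - 34)*9 = -1634/47*9 = -14706/47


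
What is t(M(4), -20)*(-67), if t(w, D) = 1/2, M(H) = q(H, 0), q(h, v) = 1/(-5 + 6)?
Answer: -67/2 ≈ -33.500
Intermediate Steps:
q(h, v) = 1 (q(h, v) = 1/1 = 1)
M(H) = 1
t(w, D) = ½
t(M(4), -20)*(-67) = (½)*(-67) = -67/2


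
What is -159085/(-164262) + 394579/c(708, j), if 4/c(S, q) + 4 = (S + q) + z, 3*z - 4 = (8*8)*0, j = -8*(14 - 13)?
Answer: 11299299349103/164262 ≈ 6.8788e+7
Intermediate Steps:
j = -8 (j = -8*1 = -8)
z = 4/3 (z = 4/3 + ((8*8)*0)/3 = 4/3 + (64*0)/3 = 4/3 + (⅓)*0 = 4/3 + 0 = 4/3 ≈ 1.3333)
c(S, q) = 4/(-8/3 + S + q) (c(S, q) = 4/(-4 + ((S + q) + 4/3)) = 4/(-4 + (4/3 + S + q)) = 4/(-8/3 + S + q))
-159085/(-164262) + 394579/c(708, j) = -159085/(-164262) + 394579/((12/(-8 + 3*708 + 3*(-8)))) = -159085*(-1/164262) + 394579/((12/(-8 + 2124 - 24))) = 159085/164262 + 394579/((12/2092)) = 159085/164262 + 394579/((12*(1/2092))) = 159085/164262 + 394579/(3/523) = 159085/164262 + 394579*(523/3) = 159085/164262 + 206364817/3 = 11299299349103/164262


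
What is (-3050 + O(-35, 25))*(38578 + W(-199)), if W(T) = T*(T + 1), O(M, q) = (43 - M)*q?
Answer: -85778000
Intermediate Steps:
O(M, q) = q*(43 - M)
W(T) = T*(1 + T)
(-3050 + O(-35, 25))*(38578 + W(-199)) = (-3050 + 25*(43 - 1*(-35)))*(38578 - 199*(1 - 199)) = (-3050 + 25*(43 + 35))*(38578 - 199*(-198)) = (-3050 + 25*78)*(38578 + 39402) = (-3050 + 1950)*77980 = -1100*77980 = -85778000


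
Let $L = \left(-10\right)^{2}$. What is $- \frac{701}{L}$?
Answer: $- \frac{701}{100} \approx -7.01$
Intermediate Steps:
$L = 100$
$- \frac{701}{L} = - \frac{701}{100}$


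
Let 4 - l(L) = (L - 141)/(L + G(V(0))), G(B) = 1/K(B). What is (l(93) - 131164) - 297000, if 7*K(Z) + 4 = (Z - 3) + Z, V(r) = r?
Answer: -9847668/23 ≈ -4.2816e+5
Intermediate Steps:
K(Z) = -1 + 2*Z/7 (K(Z) = -4/7 + ((Z - 3) + Z)/7 = -4/7 + ((-3 + Z) + Z)/7 = -4/7 + (-3 + 2*Z)/7 = -4/7 + (-3/7 + 2*Z/7) = -1 + 2*Z/7)
G(B) = 1/(-1 + 2*B/7)
l(L) = 4 - (-141 + L)/(-1 + L) (l(L) = 4 - (L - 141)/(L + 7/(-7 + 2*0)) = 4 - (-141 + L)/(L + 7/(-7 + 0)) = 4 - (-141 + L)/(L + 7/(-7)) = 4 - (-141 + L)/(L + 7*(-1/7)) = 4 - (-141 + L)/(L - 1) = 4 - (-141 + L)/(-1 + L))
(l(93) - 131164) - 297000 = ((137 + 3*93)/(-1 + 93) - 131164) - 297000 = ((137 + 279)/92 - 131164) - 297000 = ((1/92)*416 - 131164) - 297000 = (104/23 - 131164) - 297000 = -3016668/23 - 297000 = -9847668/23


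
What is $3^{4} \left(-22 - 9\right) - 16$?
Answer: $-2527$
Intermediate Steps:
$3^{4} \left(-22 - 9\right) - 16 = 81 \left(-31\right) - 16 = -2511 - 16 = -2527$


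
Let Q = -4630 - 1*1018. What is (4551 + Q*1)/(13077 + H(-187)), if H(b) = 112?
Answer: -1097/13189 ≈ -0.083175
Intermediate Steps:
Q = -5648 (Q = -4630 - 1018 = -5648)
(4551 + Q*1)/(13077 + H(-187)) = (4551 - 5648*1)/(13077 + 112) = (4551 - 5648)/13189 = -1097*1/13189 = -1097/13189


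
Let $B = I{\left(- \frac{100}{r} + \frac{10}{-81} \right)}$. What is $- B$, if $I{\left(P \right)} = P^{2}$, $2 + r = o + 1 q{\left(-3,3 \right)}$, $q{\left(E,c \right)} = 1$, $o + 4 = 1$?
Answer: $- \frac{4060225}{6561} \approx -618.84$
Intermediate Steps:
$o = -3$ ($o = -4 + 1 = -3$)
$r = -4$ ($r = -2 + \left(-3 + 1 \cdot 1\right) = -2 + \left(-3 + 1\right) = -2 - 2 = -4$)
$B = \frac{4060225}{6561}$ ($B = \left(- \frac{100}{-4} + \frac{10}{-81}\right)^{2} = \left(\left(-100\right) \left(- \frac{1}{4}\right) + 10 \left(- \frac{1}{81}\right)\right)^{2} = \left(25 - \frac{10}{81}\right)^{2} = \left(\frac{2015}{81}\right)^{2} = \frac{4060225}{6561} \approx 618.84$)
$- B = \left(-1\right) \frac{4060225}{6561} = - \frac{4060225}{6561}$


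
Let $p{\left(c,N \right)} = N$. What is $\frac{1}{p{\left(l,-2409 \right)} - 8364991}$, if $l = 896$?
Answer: $- \frac{1}{8367400} \approx -1.1951 \cdot 10^{-7}$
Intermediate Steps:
$\frac{1}{p{\left(l,-2409 \right)} - 8364991} = \frac{1}{-2409 - 8364991} = \frac{1}{-8367400} = - \frac{1}{8367400}$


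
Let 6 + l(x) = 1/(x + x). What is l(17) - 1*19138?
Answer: -650895/34 ≈ -19144.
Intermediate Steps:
l(x) = -6 + 1/(2*x) (l(x) = -6 + 1/(x + x) = -6 + 1/(2*x))
l(17) - 1*19138 = (-6 + (½)/17) - 1*19138 = (-6 + (½)*(1/17)) - 19138 = (-6 + 1/34) - 19138 = -203/34 - 19138 = -650895/34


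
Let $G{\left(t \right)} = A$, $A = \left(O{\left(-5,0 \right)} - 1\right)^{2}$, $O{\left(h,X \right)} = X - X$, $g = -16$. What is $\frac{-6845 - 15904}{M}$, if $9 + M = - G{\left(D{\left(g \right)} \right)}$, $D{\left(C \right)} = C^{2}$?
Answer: $\frac{22749}{10} \approx 2274.9$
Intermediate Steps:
$O{\left(h,X \right)} = 0$
$A = 1$ ($A = \left(0 - 1\right)^{2} = \left(-1\right)^{2} = 1$)
$G{\left(t \right)} = 1$
$M = -10$ ($M = -9 - 1 = -10$)
$\frac{-6845 - 15904}{M} = \frac{-6845 - 15904}{-10} = \left(-6845 - 15904\right) \left(- \frac{1}{10}\right) = \left(-22749\right) \left(- \frac{1}{10}\right) = \frac{22749}{10}$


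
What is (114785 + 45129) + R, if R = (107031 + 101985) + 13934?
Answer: 382864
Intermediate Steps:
R = 222950 (R = 209016 + 13934 = 222950)
(114785 + 45129) + R = (114785 + 45129) + 222950 = 159914 + 222950 = 382864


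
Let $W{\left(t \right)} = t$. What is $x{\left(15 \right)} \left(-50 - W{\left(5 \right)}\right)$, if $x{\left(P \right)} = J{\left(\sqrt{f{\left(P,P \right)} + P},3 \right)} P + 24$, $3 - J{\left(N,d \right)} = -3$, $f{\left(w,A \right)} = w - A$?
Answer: $-6270$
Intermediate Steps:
$J{\left(N,d \right)} = 6$ ($J{\left(N,d \right)} = 3 - -3 = 3 + 3 = 6$)
$x{\left(P \right)} = 24 + 6 P$ ($x{\left(P \right)} = 6 P + 24 = 24 + 6 P$)
$x{\left(15 \right)} \left(-50 - W{\left(5 \right)}\right) = \left(24 + 6 \cdot 15\right) \left(-50 - 5\right) = \left(24 + 90\right) \left(-50 - 5\right) = 114 \left(-55\right) = -6270$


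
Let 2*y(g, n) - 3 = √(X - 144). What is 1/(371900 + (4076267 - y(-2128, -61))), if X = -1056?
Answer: 17792662/79144705262761 + 40*I*√3/79144705262761 ≈ 2.2481e-7 + 8.7538e-13*I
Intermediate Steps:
y(g, n) = 3/2 + 10*I*√3 (y(g, n) = 3/2 + √(-1056 - 144)/2 = 3/2 + √(-1200)/2 = 3/2 + (20*I*√3)/2 = 3/2 + 10*I*√3)
1/(371900 + (4076267 - y(-2128, -61))) = 1/(371900 + (4076267 - (3/2 + 10*I*√3))) = 1/(371900 + (4076267 + (-3/2 - 10*I*√3))) = 1/(371900 + (8152531/2 - 10*I*√3)) = 1/(8896331/2 - 10*I*√3)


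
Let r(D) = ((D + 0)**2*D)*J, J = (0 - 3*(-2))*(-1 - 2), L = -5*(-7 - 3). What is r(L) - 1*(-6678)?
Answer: -2243322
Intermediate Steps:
L = 50 (L = -5*(-10) = 50)
J = -18 (J = (0 + 6)*(-3) = 6*(-3) = -18)
r(D) = -18*D**3 (r(D) = ((D + 0)**2*D)*(-18) = (D**2*D)*(-18) = D**3*(-18) = -18*D**3)
r(L) - 1*(-6678) = -18*50**3 - 1*(-6678) = -18*125000 + 6678 = -2250000 + 6678 = -2243322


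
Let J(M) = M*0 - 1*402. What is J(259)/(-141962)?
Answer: 201/70981 ≈ 0.0028317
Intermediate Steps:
J(M) = -402 (J(M) = 0 - 402 = -402)
J(259)/(-141962) = -402/(-141962) = -402*(-1/141962) = 201/70981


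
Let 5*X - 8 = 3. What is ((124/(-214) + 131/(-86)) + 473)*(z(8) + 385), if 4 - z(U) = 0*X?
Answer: 1685613633/9202 ≈ 1.8318e+5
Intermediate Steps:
X = 11/5 (X = 8/5 + (⅕)*3 = 8/5 + ⅗ = 11/5 ≈ 2.2000)
z(U) = 4 (z(U) = 4 - 0*11/5 = 4 - 1*0 = 4 + 0 = 4)
((124/(-214) + 131/(-86)) + 473)*(z(8) + 385) = ((124/(-214) + 131/(-86)) + 473)*(4 + 385) = ((124*(-1/214) + 131*(-1/86)) + 473)*389 = ((-62/107 - 131/86) + 473)*389 = (-19349/9202 + 473)*389 = (4333197/9202)*389 = 1685613633/9202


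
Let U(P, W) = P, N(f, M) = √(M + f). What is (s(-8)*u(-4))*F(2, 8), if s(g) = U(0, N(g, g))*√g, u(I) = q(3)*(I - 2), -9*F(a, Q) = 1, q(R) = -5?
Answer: 0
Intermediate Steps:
F(a, Q) = -⅑ (F(a, Q) = -⅑*1 = -⅑)
u(I) = 10 - 5*I (u(I) = -5*(I - 2) = -5*(-2 + I) = 10 - 5*I)
s(g) = 0 (s(g) = 0*√g = 0)
(s(-8)*u(-4))*F(2, 8) = (0*(10 - 5*(-4)))*(-⅑) = (0*(10 + 20))*(-⅑) = (0*30)*(-⅑) = 0*(-⅑) = 0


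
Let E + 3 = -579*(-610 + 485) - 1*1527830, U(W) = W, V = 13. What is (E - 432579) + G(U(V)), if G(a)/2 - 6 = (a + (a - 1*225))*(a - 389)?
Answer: -1738377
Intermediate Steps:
E = -1455458 (E = -3 + (-579*(-610 + 485) - 1*1527830) = -3 + (-579*(-125) - 1527830) = -3 + (72375 - 1527830) = -3 - 1455455 = -1455458)
G(a) = 12 + 2*(-389 + a)*(-225 + 2*a) (G(a) = 12 + 2*((a + (a - 1*225))*(a - 389)) = 12 + 2*((a + (a - 225))*(-389 + a)) = 12 + 2*((a + (-225 + a))*(-389 + a)) = 12 + 2*((-225 + 2*a)*(-389 + a)) = 12 + 2*((-389 + a)*(-225 + 2*a)) = 12 + 2*(-389 + a)*(-225 + 2*a))
(E - 432579) + G(U(V)) = (-1455458 - 432579) + (175062 - 2006*13 + 4*13²) = -1888037 + (175062 - 26078 + 4*169) = -1888037 + (175062 - 26078 + 676) = -1888037 + 149660 = -1738377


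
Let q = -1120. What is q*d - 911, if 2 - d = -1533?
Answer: -1720111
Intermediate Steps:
d = 1535 (d = 2 - 1*(-1533) = 2 + 1533 = 1535)
q*d - 911 = -1120*1535 - 911 = -1719200 - 911 = -1720111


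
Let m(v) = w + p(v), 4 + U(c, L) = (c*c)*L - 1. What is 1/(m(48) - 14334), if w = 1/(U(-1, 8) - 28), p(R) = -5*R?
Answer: -25/364351 ≈ -6.8615e-5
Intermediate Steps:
U(c, L) = -5 + L*c**2 (U(c, L) = -4 + ((c*c)*L - 1) = -4 + (c**2*L - 1) = -4 + (L*c**2 - 1) = -4 + (-1 + L*c**2) = -5 + L*c**2)
w = -1/25 (w = 1/((-5 + 8*(-1)**2) - 28) = 1/((-5 + 8*1) - 28) = 1/((-5 + 8) - 28) = 1/(3 - 28) = 1/(-25) = -1/25 ≈ -0.040000)
m(v) = -1/25 - 5*v
1/(m(48) - 14334) = 1/((-1/25 - 5*48) - 14334) = 1/((-1/25 - 240) - 14334) = 1/(-6001/25 - 14334) = 1/(-364351/25) = -25/364351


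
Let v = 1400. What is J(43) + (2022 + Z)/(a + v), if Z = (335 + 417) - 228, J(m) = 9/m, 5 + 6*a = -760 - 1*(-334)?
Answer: 728589/342667 ≈ 2.1262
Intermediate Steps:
a = -431/6 (a = -5/6 + (-760 - 1*(-334))/6 = -5/6 + (-760 + 334)/6 = -5/6 + (1/6)*(-426) = -5/6 - 71 = -431/6 ≈ -71.833)
Z = 524 (Z = 752 - 228 = 524)
J(43) + (2022 + Z)/(a + v) = 9/43 + (2022 + 524)/(-431/6 + 1400) = 9*(1/43) + 2546/(7969/6) = 9/43 + 2546*(6/7969) = 9/43 + 15276/7969 = 728589/342667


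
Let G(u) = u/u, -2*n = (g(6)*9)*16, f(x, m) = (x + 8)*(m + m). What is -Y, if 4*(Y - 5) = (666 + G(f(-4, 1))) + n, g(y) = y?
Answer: -255/4 ≈ -63.750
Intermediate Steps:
f(x, m) = 2*m*(8 + x) (f(x, m) = (8 + x)*(2*m) = 2*m*(8 + x))
n = -432 (n = -6*9*16/2 = -27*16 = -½*864 = -432)
G(u) = 1
Y = 255/4 (Y = 5 + ((666 + 1) - 432)/4 = 5 + (667 - 432)/4 = 5 + (¼)*235 = 5 + 235/4 = 255/4 ≈ 63.750)
-Y = -1*255/4 = -255/4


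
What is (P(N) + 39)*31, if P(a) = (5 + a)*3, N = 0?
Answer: 1674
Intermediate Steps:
P(a) = 15 + 3*a
(P(N) + 39)*31 = ((15 + 3*0) + 39)*31 = ((15 + 0) + 39)*31 = (15 + 39)*31 = 54*31 = 1674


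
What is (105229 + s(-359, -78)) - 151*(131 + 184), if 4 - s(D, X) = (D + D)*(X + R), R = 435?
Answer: 313994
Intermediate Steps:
s(D, X) = 4 - 2*D*(435 + X) (s(D, X) = 4 - (D + D)*(X + 435) = 4 - 2*D*(435 + X))
(105229 + s(-359, -78)) - 151*(131 + 184) = (105229 + (4 - 870*(-359) - 2*(-359)*(-78))) - 151*(131 + 184) = (105229 + (4 + 312330 - 56004)) - 151*315 = (105229 + 256330) - 47565 = 361559 - 47565 = 313994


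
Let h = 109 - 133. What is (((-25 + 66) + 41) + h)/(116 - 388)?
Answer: -29/136 ≈ -0.21324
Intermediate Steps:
h = -24
(((-25 + 66) + 41) + h)/(116 - 388) = (((-25 + 66) + 41) - 24)/(116 - 388) = ((41 + 41) - 24)/(-272) = (82 - 24)*(-1/272) = 58*(-1/272) = -29/136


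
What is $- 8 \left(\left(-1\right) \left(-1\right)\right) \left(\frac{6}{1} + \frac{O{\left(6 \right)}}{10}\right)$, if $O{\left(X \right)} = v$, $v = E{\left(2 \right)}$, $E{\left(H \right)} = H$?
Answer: $- \frac{248}{5} \approx -49.6$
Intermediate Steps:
$v = 2$
$O{\left(X \right)} = 2$
$- 8 \left(\left(-1\right) \left(-1\right)\right) \left(\frac{6}{1} + \frac{O{\left(6 \right)}}{10}\right) = - 8 \left(\left(-1\right) \left(-1\right)\right) \left(\frac{6}{1} + \frac{2}{10}\right) = \left(-8\right) 1 \left(6 \cdot 1 + 2 \cdot \frac{1}{10}\right) = - 8 \left(6 + \frac{1}{5}\right) = \left(-8\right) \frac{31}{5} = - \frac{248}{5}$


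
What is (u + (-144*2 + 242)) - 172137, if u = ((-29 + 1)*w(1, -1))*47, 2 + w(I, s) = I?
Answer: -170867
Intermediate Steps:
w(I, s) = -2 + I
u = 1316 (u = ((-29 + 1)*(-2 + 1))*47 = -28*(-1)*47 = 28*47 = 1316)
(u + (-144*2 + 242)) - 172137 = (1316 + (-144*2 + 242)) - 172137 = (1316 + (-288 + 242)) - 172137 = (1316 - 46) - 172137 = 1270 - 172137 = -170867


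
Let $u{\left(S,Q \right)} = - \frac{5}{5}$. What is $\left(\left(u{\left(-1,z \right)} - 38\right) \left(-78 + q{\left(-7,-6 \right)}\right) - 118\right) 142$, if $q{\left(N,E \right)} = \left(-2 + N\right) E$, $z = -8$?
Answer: $116156$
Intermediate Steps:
$u{\left(S,Q \right)} = -1$ ($u{\left(S,Q \right)} = \left(-5\right) \frac{1}{5} = -1$)
$q{\left(N,E \right)} = E \left(-2 + N\right)$
$\left(\left(u{\left(-1,z \right)} - 38\right) \left(-78 + q{\left(-7,-6 \right)}\right) - 118\right) 142 = \left(\left(-1 - 38\right) \left(-78 - 6 \left(-2 - 7\right)\right) - 118\right) 142 = \left(- 39 \left(-78 - -54\right) - 118\right) 142 = \left(- 39 \left(-78 + 54\right) - 118\right) 142 = \left(\left(-39\right) \left(-24\right) - 118\right) 142 = \left(936 - 118\right) 142 = 818 \cdot 142 = 116156$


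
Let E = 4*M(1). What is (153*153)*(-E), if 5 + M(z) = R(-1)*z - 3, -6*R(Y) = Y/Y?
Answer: 764694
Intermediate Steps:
R(Y) = -⅙ (R(Y) = -Y/(6*Y) = -⅙*1 = -⅙)
M(z) = -8 - z/6 (M(z) = -5 + (-z/6 - 3) = -5 + (-3 - z/6) = -8 - z/6)
E = -98/3 (E = 4*(-8 - ⅙*1) = 4*(-8 - ⅙) = 4*(-49/6) = -98/3 ≈ -32.667)
(153*153)*(-E) = (153*153)*(-1*(-98/3)) = 23409*(98/3) = 764694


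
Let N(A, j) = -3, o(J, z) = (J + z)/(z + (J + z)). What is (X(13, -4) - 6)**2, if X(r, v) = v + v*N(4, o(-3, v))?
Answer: 4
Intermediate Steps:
o(J, z) = (J + z)/(J + 2*z)
X(r, v) = -2*v (X(r, v) = v + v*(-3) = v - 3*v = -2*v)
(X(13, -4) - 6)**2 = (-2*(-4) - 6)**2 = (8 - 6)**2 = 2**2 = 4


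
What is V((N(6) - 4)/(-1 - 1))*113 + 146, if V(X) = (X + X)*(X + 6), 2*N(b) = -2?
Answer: 9897/2 ≈ 4948.5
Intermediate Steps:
N(b) = -1 (N(b) = (½)*(-2) = -1)
V(X) = 2*X*(6 + X) (V(X) = (2*X)*(6 + X) = 2*X*(6 + X))
V((N(6) - 4)/(-1 - 1))*113 + 146 = (2*((-1 - 4)/(-1 - 1))*(6 + (-1 - 4)/(-1 - 1)))*113 + 146 = (2*(-5/(-2))*(6 - 5/(-2)))*113 + 146 = (2*(-5*(-½))*(6 - 5*(-½)))*113 + 146 = (2*(5/2)*(6 + 5/2))*113 + 146 = (2*(5/2)*(17/2))*113 + 146 = (85/2)*113 + 146 = 9605/2 + 146 = 9897/2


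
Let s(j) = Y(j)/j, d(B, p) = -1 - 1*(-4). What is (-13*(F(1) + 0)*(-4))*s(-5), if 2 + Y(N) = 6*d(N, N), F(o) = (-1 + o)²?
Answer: 0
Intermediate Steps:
d(B, p) = 3 (d(B, p) = -1 + 4 = 3)
Y(N) = 16 (Y(N) = -2 + 6*3 = -2 + 18 = 16)
s(j) = 16/j
(-13*(F(1) + 0)*(-4))*s(-5) = (-13*((-1 + 1)² + 0)*(-4))*(16/(-5)) = (-13*(0² + 0)*(-4))*(16*(-⅕)) = -13*(0 + 0)*(-4)*(-16/5) = -0*(-4)*(-16/5) = -13*0*(-16/5) = 0*(-16/5) = 0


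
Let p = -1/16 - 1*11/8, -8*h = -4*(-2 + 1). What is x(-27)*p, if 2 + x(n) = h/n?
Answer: 2461/864 ≈ 2.8484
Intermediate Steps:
h = -1/2 (h = -(-1)*(-2 + 1)/2 = -(-1)*(-1)/2 = -1/8*4 = -1/2 ≈ -0.50000)
x(n) = -2 - 1/(2*n)
p = -23/16 (p = -1*1/16 - 11*1/8 = -1/16 - 11/8 = -23/16 ≈ -1.4375)
x(-27)*p = (-2 - 1/2/(-27))*(-23/16) = (-2 - 1/2*(-1/27))*(-23/16) = (-2 + 1/54)*(-23/16) = -107/54*(-23/16) = 2461/864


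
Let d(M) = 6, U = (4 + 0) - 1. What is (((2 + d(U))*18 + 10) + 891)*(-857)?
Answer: -895565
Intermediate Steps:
U = 3 (U = 4 - 1 = 3)
(((2 + d(U))*18 + 10) + 891)*(-857) = (((2 + 6)*18 + 10) + 891)*(-857) = ((8*18 + 10) + 891)*(-857) = ((144 + 10) + 891)*(-857) = (154 + 891)*(-857) = 1045*(-857) = -895565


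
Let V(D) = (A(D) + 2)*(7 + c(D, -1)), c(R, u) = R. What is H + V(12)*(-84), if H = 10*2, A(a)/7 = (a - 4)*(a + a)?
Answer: -2148196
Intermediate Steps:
A(a) = 14*a*(-4 + a) (A(a) = 7*((a - 4)*(a + a)) = 7*((-4 + a)*(2*a)) = 7*(2*a*(-4 + a)) = 14*a*(-4 + a))
H = 20
V(D) = (2 + 14*D*(-4 + D))*(7 + D) (V(D) = (14*D*(-4 + D) + 2)*(7 + D) = (2 + 14*D*(-4 + D))*(7 + D))
H + V(12)*(-84) = 20 + (14 - 390*12 + 14*12**3 + 42*12**2)*(-84) = 20 + (14 - 4680 + 14*1728 + 42*144)*(-84) = 20 + (14 - 4680 + 24192 + 6048)*(-84) = 20 + 25574*(-84) = 20 - 2148216 = -2148196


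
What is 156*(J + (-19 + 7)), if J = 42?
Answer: 4680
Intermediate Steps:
156*(J + (-19 + 7)) = 156*(42 + (-19 + 7)) = 156*(42 - 12) = 156*30 = 4680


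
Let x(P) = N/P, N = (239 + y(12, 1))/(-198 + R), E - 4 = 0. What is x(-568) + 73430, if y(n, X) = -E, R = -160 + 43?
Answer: 2627619167/35784 ≈ 73430.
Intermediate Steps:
E = 4 (E = 4 + 0 = 4)
R = -117
y(n, X) = -4 (y(n, X) = -1*4 = -4)
N = -47/63 (N = (239 - 4)/(-198 - 117) = 235/(-315) = 235*(-1/315) = -47/63 ≈ -0.74603)
x(P) = -47/(63*P)
x(-568) + 73430 = -47/63/(-568) + 73430 = -47/63*(-1/568) + 73430 = 47/35784 + 73430 = 2627619167/35784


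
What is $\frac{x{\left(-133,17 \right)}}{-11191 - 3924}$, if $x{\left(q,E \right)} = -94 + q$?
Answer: $\frac{227}{15115} \approx 0.015018$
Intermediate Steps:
$\frac{x{\left(-133,17 \right)}}{-11191 - 3924} = \frac{-94 - 133}{-11191 - 3924} = - \frac{227}{-11191 - 3924} = - \frac{227}{-15115} = \left(-227\right) \left(- \frac{1}{15115}\right) = \frac{227}{15115}$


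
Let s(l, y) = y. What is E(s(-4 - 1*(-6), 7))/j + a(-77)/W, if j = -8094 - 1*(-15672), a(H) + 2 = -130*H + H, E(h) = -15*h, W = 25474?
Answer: 6048529/16086831 ≈ 0.37599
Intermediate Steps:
a(H) = -2 - 129*H (a(H) = -2 + (-130*H + H) = -2 - 129*H)
j = 7578 (j = -8094 + 15672 = 7578)
E(s(-4 - 1*(-6), 7))/j + a(-77)/W = -15*7/7578 + (-2 - 129*(-77))/25474 = -105*1/7578 + (-2 + 9933)*(1/25474) = -35/2526 + 9931*(1/25474) = -35/2526 + 9931/25474 = 6048529/16086831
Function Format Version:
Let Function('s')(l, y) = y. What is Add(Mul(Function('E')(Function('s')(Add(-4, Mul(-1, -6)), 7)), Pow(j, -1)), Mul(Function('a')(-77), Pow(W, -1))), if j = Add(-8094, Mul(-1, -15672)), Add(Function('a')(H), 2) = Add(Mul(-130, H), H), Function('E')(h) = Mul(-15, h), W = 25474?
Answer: Rational(6048529, 16086831) ≈ 0.37599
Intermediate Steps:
Function('a')(H) = Add(-2, Mul(-129, H)) (Function('a')(H) = Add(-2, Add(Mul(-130, H), H)) = Add(-2, Mul(-129, H)))
j = 7578 (j = Add(-8094, 15672) = 7578)
Add(Mul(Function('E')(Function('s')(Add(-4, Mul(-1, -6)), 7)), Pow(j, -1)), Mul(Function('a')(-77), Pow(W, -1))) = Add(Mul(Mul(-15, 7), Pow(7578, -1)), Mul(Add(-2, Mul(-129, -77)), Pow(25474, -1))) = Add(Mul(-105, Rational(1, 7578)), Mul(Add(-2, 9933), Rational(1, 25474))) = Add(Rational(-35, 2526), Mul(9931, Rational(1, 25474))) = Add(Rational(-35, 2526), Rational(9931, 25474)) = Rational(6048529, 16086831)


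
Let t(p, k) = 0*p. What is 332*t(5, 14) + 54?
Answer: 54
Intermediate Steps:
t(p, k) = 0
332*t(5, 14) + 54 = 332*0 + 54 = 0 + 54 = 54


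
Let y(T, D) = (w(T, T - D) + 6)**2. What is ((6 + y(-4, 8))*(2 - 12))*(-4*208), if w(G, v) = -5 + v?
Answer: 1056640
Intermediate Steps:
y(T, D) = (1 + T - D)**2 (y(T, D) = ((-5 + (T - D)) + 6)**2 = ((-5 + T - D) + 6)**2 = (1 + T - D)**2)
((6 + y(-4, 8))*(2 - 12))*(-4*208) = ((6 + (1 - 4 - 1*8)**2)*(2 - 12))*(-4*208) = ((6 + (1 - 4 - 8)**2)*(-10))*(-832) = ((6 + (-11)**2)*(-10))*(-832) = ((6 + 121)*(-10))*(-832) = (127*(-10))*(-832) = -1270*(-832) = 1056640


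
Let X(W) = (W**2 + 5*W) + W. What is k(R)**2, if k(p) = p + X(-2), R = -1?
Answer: 81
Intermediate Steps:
X(W) = W**2 + 6*W
k(p) = -8 + p (k(p) = p - 2*(6 - 2) = p - 2*4 = p - 8 = -8 + p)
k(R)**2 = (-8 - 1)**2 = (-9)**2 = 81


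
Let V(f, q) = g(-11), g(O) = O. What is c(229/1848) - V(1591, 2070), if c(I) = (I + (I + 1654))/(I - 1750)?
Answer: 32514431/3233771 ≈ 10.055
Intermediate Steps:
V(f, q) = -11
c(I) = (1654 + 2*I)/(-1750 + I) (c(I) = (I + (1654 + I))/(-1750 + I) = (1654 + 2*I)/(-1750 + I))
c(229/1848) - V(1591, 2070) = 2*(827 + 229/1848)/(-1750 + 229/1848) - 1*(-11) = 2*(827 + 229*(1/1848))/(-1750 + 229*(1/1848)) + 11 = 2*(827 + 229/1848)/(-1750 + 229/1848) + 11 = 2*(1528525/1848)/(-3233771/1848) + 11 = 2*(-1848/3233771)*(1528525/1848) + 11 = -3057050/3233771 + 11 = 32514431/3233771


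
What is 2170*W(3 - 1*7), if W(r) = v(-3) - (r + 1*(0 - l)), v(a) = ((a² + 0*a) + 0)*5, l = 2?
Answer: 110670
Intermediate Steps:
v(a) = 5*a² (v(a) = ((a² + 0) + 0)*5 = (a² + 0)*5 = a²*5 = 5*a²)
W(r) = 47 - r (W(r) = 5*(-3)² - (r + 1*(0 - 1*2)) = 5*9 - (r + 1*(0 - 2)) = 45 - (r + 1*(-2)) = 45 - (r - 2) = 45 - (-2 + r) = 45 + (2 - r) = 47 - r)
2170*W(3 - 1*7) = 2170*(47 - (3 - 1*7)) = 2170*(47 - (3 - 7)) = 2170*(47 - 1*(-4)) = 2170*(47 + 4) = 2170*51 = 110670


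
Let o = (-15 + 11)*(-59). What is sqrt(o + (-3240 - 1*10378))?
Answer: I*sqrt(13382) ≈ 115.68*I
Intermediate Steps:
o = 236 (o = -4*(-59) = 236)
sqrt(o + (-3240 - 1*10378)) = sqrt(236 + (-3240 - 1*10378)) = sqrt(236 + (-3240 - 10378)) = sqrt(236 - 13618) = sqrt(-13382) = I*sqrt(13382)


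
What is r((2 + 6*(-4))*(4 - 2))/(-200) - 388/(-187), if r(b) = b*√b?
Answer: 388/187 + 11*I*√11/25 ≈ 2.0749 + 1.4593*I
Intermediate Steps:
r(b) = b^(3/2)
r((2 + 6*(-4))*(4 - 2))/(-200) - 388/(-187) = ((2 + 6*(-4))*(4 - 2))^(3/2)/(-200) - 388/(-187) = ((2 - 24)*2)^(3/2)*(-1/200) - 388*(-1/187) = (-22*2)^(3/2)*(-1/200) + 388/187 = (-44)^(3/2)*(-1/200) + 388/187 = -88*I*√11*(-1/200) + 388/187 = 11*I*√11/25 + 388/187 = 388/187 + 11*I*√11/25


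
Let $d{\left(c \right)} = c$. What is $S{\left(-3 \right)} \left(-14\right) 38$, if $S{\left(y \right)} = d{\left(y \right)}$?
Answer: $1596$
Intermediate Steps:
$S{\left(y \right)} = y$
$S{\left(-3 \right)} \left(-14\right) 38 = \left(-3\right) \left(-14\right) 38 = 42 \cdot 38 = 1596$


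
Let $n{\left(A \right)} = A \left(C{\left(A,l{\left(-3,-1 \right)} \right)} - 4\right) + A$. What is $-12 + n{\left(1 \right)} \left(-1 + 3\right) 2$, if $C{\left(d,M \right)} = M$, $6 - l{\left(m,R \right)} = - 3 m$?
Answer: $-36$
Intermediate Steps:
$l{\left(m,R \right)} = 6 + 3 m$ ($l{\left(m,R \right)} = 6 - - 3 m = 6 + 3 m$)
$n{\left(A \right)} = - 6 A$ ($n{\left(A \right)} = A \left(\left(6 + 3 \left(-3\right)\right) - 4\right) + A = A \left(\left(6 - 9\right) - 4\right) + A = A \left(-3 - 4\right) + A = A \left(-7\right) + A = - 7 A + A = - 6 A$)
$-12 + n{\left(1 \right)} \left(-1 + 3\right) 2 = -12 + \left(-6\right) 1 \left(-1 + 3\right) 2 = -12 - 6 \cdot 2 \cdot 2 = -12 - 24 = -36$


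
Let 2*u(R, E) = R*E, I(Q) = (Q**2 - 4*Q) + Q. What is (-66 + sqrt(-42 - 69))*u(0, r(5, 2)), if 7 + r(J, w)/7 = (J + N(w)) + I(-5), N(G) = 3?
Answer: 0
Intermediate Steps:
I(Q) = Q**2 - 3*Q
r(J, w) = 252 + 7*J (r(J, w) = -49 + 7*((J + 3) - 5*(-3 - 5)) = -49 + 7*((3 + J) - 5*(-8)) = -49 + 7*((3 + J) + 40) = -49 + 7*(43 + J) = -49 + (301 + 7*J) = 252 + 7*J)
u(R, E) = E*R/2 (u(R, E) = (R*E)/2 = (E*R)/2 = E*R/2)
(-66 + sqrt(-42 - 69))*u(0, r(5, 2)) = (-66 + sqrt(-42 - 69))*((1/2)*(252 + 7*5)*0) = (-66 + sqrt(-111))*((1/2)*(252 + 35)*0) = (-66 + I*sqrt(111))*((1/2)*287*0) = (-66 + I*sqrt(111))*0 = 0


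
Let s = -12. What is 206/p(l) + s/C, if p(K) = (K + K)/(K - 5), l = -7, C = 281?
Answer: 347232/1967 ≈ 176.53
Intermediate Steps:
p(K) = 2*K/(-5 + K) (p(K) = (2*K)/(-5 + K) = 2*K/(-5 + K))
206/p(l) + s/C = 206/((2*(-7)/(-5 - 7))) - 12/281 = 206/((2*(-7)/(-12))) - 12*1/281 = 206/((2*(-7)*(-1/12))) - 12/281 = 206/(7/6) - 12/281 = 206*(6/7) - 12/281 = 1236/7 - 12/281 = 347232/1967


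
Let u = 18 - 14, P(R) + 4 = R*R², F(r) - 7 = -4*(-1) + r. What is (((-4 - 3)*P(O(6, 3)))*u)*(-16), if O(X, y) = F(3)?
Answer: 1227520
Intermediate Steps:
F(r) = 11 + r (F(r) = 7 + (-4*(-1) + r) = 7 + (4 + r) = 11 + r)
O(X, y) = 14 (O(X, y) = 11 + 3 = 14)
P(R) = -4 + R³ (P(R) = -4 + R*R² = -4 + R³)
u = 4
(((-4 - 3)*P(O(6, 3)))*u)*(-16) = (((-4 - 3)*(-4 + 14³))*4)*(-16) = (-7*(-4 + 2744)*4)*(-16) = (-7*2740*4)*(-16) = -19180*4*(-16) = -76720*(-16) = 1227520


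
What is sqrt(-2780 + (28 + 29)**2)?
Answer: sqrt(469) ≈ 21.656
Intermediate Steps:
sqrt(-2780 + (28 + 29)**2) = sqrt(-2780 + 57**2) = sqrt(-2780 + 3249) = sqrt(469)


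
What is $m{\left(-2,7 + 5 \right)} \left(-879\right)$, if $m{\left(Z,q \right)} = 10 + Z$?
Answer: $-7032$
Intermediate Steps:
$m{\left(-2,7 + 5 \right)} \left(-879\right) = \left(10 - 2\right) \left(-879\right) = 8 \left(-879\right) = -7032$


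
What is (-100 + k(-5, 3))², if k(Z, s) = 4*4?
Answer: 7056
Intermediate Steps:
k(Z, s) = 16
(-100 + k(-5, 3))² = (-100 + 16)² = (-84)² = 7056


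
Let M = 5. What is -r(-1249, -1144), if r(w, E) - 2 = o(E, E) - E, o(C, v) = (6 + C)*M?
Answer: 4544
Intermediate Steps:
o(C, v) = 30 + 5*C (o(C, v) = (6 + C)*5 = 30 + 5*C)
r(w, E) = 32 + 4*E (r(w, E) = 2 + ((30 + 5*E) - E) = 2 + (30 + 4*E) = 32 + 4*E)
-r(-1249, -1144) = -(32 + 4*(-1144)) = -(32 - 4576) = -1*(-4544) = 4544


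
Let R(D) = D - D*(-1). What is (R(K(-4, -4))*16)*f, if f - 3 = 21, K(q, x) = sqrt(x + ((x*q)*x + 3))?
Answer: 768*I*sqrt(65) ≈ 6191.8*I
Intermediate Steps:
K(q, x) = sqrt(3 + x + q*x**2) (K(q, x) = sqrt(x + ((q*x)*x + 3)) = sqrt(x + (q*x**2 + 3)) = sqrt(x + (3 + q*x**2)) = sqrt(3 + x + q*x**2))
f = 24 (f = 3 + 21 = 24)
R(D) = 2*D (R(D) = D + D = 2*D)
(R(K(-4, -4))*16)*f = ((2*sqrt(3 - 4 - 4*(-4)**2))*16)*24 = ((2*sqrt(3 - 4 - 4*16))*16)*24 = ((2*sqrt(3 - 4 - 64))*16)*24 = ((2*sqrt(-65))*16)*24 = ((2*(I*sqrt(65)))*16)*24 = ((2*I*sqrt(65))*16)*24 = (32*I*sqrt(65))*24 = 768*I*sqrt(65)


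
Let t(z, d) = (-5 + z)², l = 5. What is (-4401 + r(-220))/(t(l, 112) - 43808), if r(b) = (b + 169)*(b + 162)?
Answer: 39/1184 ≈ 0.032939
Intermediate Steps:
r(b) = (162 + b)*(169 + b) (r(b) = (169 + b)*(162 + b) = (162 + b)*(169 + b))
(-4401 + r(-220))/(t(l, 112) - 43808) = (-4401 + (27378 + (-220)² + 331*(-220)))/((-5 + 5)² - 43808) = (-4401 + (27378 + 48400 - 72820))/(0² - 43808) = (-4401 + 2958)/(0 - 43808) = -1443/(-43808) = -1443*(-1/43808) = 39/1184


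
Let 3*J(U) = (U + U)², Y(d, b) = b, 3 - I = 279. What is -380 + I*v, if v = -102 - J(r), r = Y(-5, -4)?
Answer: 33660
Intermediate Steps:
I = -276 (I = 3 - 1*279 = 3 - 279 = -276)
r = -4
J(U) = 4*U²/3 (J(U) = (U + U)²/3 = (2*U)²/3 = (4*U²)/3 = 4*U²/3)
v = -370/3 (v = -102 - 4*(-4)²/3 = -102 - 4*16/3 = -102 - 1*64/3 = -102 - 64/3 = -370/3 ≈ -123.33)
-380 + I*v = -380 - 276*(-370/3) = -380 + 34040 = 33660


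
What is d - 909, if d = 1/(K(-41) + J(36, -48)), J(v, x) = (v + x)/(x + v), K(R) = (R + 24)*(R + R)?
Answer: -1268054/1395 ≈ -909.00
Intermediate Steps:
K(R) = 2*R*(24 + R) (K(R) = (24 + R)*(2*R) = 2*R*(24 + R))
J(v, x) = 1 (J(v, x) = (v + x)/(v + x) = 1)
d = 1/1395 (d = 1/(2*(-41)*(24 - 41) + 1) = 1/(2*(-41)*(-17) + 1) = 1/(1394 + 1) = 1/1395 ≈ 0.00071685)
d - 909 = 1/1395 - 909 = -1268054/1395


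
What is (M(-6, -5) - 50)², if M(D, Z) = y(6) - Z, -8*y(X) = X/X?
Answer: 130321/64 ≈ 2036.3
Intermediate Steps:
y(X) = -⅛ (y(X) = -X/(8*X) = -⅛*1 = -⅛)
M(D, Z) = -⅛ - Z
(M(-6, -5) - 50)² = ((-⅛ - 1*(-5)) - 50)² = ((-⅛ + 5) - 50)² = (39/8 - 50)² = (-361/8)² = 130321/64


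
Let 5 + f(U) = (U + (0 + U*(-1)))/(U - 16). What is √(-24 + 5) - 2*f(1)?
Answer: 10 + I*√19 ≈ 10.0 + 4.3589*I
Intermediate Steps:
f(U) = -5 (f(U) = -5 + (U + (0 + U*(-1)))/(U - 16) = -5 + (U + (0 - U))/(-16 + U) = -5 + (U - U)/(-16 + U) = -5 + 0/(-16 + U) = -5 + 0 = -5)
√(-24 + 5) - 2*f(1) = √(-24 + 5) - 2*(-5) = √(-19) + 10 = I*√19 + 10 = 10 + I*√19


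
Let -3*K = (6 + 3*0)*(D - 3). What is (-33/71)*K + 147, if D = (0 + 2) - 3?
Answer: 10173/71 ≈ 143.28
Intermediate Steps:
D = -1 (D = 2 - 3 = -1)
K = 8 (K = -(6 + 3*0)*(-1 - 3)/3 = -(6 + 0)*(-4)/3 = -2*(-4) = -⅓*(-24) = 8)
(-33/71)*K + 147 = -33/71*8 + 147 = -264/71 + 147 = 10173/71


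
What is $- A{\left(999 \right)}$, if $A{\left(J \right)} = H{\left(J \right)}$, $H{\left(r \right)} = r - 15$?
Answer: $-984$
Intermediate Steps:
$H{\left(r \right)} = -15 + r$
$A{\left(J \right)} = -15 + J$
$- A{\left(999 \right)} = - (-15 + 999) = \left(-1\right) 984 = -984$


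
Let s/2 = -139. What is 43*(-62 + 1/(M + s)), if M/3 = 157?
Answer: -514495/193 ≈ -2665.8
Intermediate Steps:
M = 471 (M = 3*157 = 471)
s = -278 (s = 2*(-139) = -278)
43*(-62 + 1/(M + s)) = 43*(-62 + 1/(471 - 278)) = 43*(-62 + 1/193) = 43*(-11965/193) = -514495/193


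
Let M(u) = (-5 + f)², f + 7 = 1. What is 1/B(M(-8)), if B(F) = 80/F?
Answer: 121/80 ≈ 1.5125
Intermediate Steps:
f = -6 (f = -7 + 1 = -6)
M(u) = 121 (M(u) = (-5 - 6)² = (-11)² = 121)
1/B(M(-8)) = 1/(80/121) = 121/80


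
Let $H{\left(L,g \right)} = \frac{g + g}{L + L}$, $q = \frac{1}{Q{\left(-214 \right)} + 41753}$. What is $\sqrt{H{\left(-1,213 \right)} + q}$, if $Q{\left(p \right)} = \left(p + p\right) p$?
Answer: $\frac{2 i \sqrt{946832307245}}{133345} \approx 14.595 i$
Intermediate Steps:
$Q{\left(p \right)} = 2 p^{2}$ ($Q{\left(p \right)} = 2 p p = 2 p^{2}$)
$q = \frac{1}{133345}$ ($q = \frac{1}{2 \left(-214\right)^{2} + 41753} = \frac{1}{2 \cdot 45796 + 41753} = \frac{1}{91592 + 41753} = \frac{1}{133345} \approx 7.4993 \cdot 10^{-6}$)
$H{\left(L,g \right)} = \frac{g}{L}$ ($H{\left(L,g \right)} = \frac{2 g}{2 L} = 2 g \frac{1}{2 L} = \frac{g}{L}$)
$\sqrt{H{\left(-1,213 \right)} + q} = \sqrt{\frac{213}{-1} + \frac{1}{133345}} = \sqrt{213 \left(-1\right) + \frac{1}{133345}} = \sqrt{-213 + \frac{1}{133345}} = \sqrt{- \frac{28402484}{133345}} = \frac{2 i \sqrt{946832307245}}{133345}$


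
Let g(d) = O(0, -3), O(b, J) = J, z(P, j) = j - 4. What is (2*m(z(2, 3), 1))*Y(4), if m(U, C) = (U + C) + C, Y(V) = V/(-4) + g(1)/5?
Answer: -16/5 ≈ -3.2000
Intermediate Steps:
z(P, j) = -4 + j
g(d) = -3
Y(V) = -3/5 - V/4 (Y(V) = V/(-4) - 3/5 = V*(-1/4) - 3*1/5 = -V/4 - 3/5 = -3/5 - V/4)
m(U, C) = U + 2*C (m(U, C) = (C + U) + C = U + 2*C)
(2*m(z(2, 3), 1))*Y(4) = (2*((-4 + 3) + 2*1))*(-3/5 - 1/4*4) = (2*(-1 + 2))*(-3/5 - 1) = (2*1)*(-8/5) = 2*(-8/5) = -16/5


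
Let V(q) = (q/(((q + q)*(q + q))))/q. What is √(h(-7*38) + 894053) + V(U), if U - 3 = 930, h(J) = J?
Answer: 1/3481956 + √893787 ≈ 945.40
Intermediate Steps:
U = 933 (U = 3 + 930 = 933)
V(q) = 1/(4*q²) (V(q) = (q/(((2*q)*(2*q))))/q = (q/((4*q²)))/q = (q*(1/(4*q²)))/q = (1/(4*q))/q = 1/(4*q²))
√(h(-7*38) + 894053) + V(U) = √(-7*38 + 894053) + (¼)/933² = √(-266 + 894053) + (¼)*(1/870489) = √893787 + 1/3481956 = 1/3481956 + √893787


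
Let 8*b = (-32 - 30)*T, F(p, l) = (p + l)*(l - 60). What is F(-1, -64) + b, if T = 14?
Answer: 15903/2 ≈ 7951.5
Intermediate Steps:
F(p, l) = (-60 + l)*(l + p) (F(p, l) = (l + p)*(-60 + l) = (-60 + l)*(l + p))
b = -217/2 (b = ((-32 - 30)*14)/8 = (-62*14)/8 = (⅛)*(-868) = -217/2 ≈ -108.50)
F(-1, -64) + b = ((-64)² - 60*(-64) - 60*(-1) - 64*(-1)) - 217/2 = (4096 + 3840 + 60 + 64) - 217/2 = 8060 - 217/2 = 15903/2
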